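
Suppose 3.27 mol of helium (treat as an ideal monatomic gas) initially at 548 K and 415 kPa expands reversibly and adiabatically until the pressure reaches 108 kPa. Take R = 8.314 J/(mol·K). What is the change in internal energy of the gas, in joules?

-9300 J

V₁ = nRT₁/P₁ = 3.27×8.314×548/415 = 35.9 L.
Adiabatic: T₂/T₁ = (P₂/P₁)^((γ−1)/γ) ⇒ T₂ = 548×(0.260)^0.400 = 320 K; V₂ = 80.5 L.
For an ideal gas ΔU = nCvΔT with Cv = (3/2)R = 12.5 J/(mol·K).
ΔU = 3.27×12.5×(320−548) = -9300 J.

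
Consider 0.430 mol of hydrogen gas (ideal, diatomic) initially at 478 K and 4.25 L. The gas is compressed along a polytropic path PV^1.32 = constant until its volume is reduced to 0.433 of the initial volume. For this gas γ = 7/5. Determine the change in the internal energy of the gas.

1310 J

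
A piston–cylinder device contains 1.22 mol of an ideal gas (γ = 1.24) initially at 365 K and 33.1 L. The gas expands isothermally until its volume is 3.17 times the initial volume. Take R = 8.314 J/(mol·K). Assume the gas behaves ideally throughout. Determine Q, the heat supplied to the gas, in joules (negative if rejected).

4270 J

P₁ = nRT₁/V₁ = 1.22×8.314×365/33.1 = 112 kPa.
Isothermal: T stays 365 K; PV = const ⇒ V₂ = 105 L, P₂ = 35.3 kPa.
ΔU = 0 (ideal gas, T constant).
W = nRT ln(V₂/V₁) = 1.22×8.314×365×ln(3.17) = 4270 J.
Q = ΔU + W = 4270 J.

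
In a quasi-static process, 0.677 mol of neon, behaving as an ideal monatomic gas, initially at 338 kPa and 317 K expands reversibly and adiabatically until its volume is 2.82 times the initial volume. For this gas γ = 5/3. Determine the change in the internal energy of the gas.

-1340 J

V₁ = nRT₁/P₁ = 0.677×8.314×317/338 = 5.28 L.
Adiabatic: TV^(γ−1) = const ⇒ T₂ = 317×(0.355)^0.667 = 159 K; PV^γ = const ⇒ P₂ = 60.0 kPa.
For an ideal gas ΔU = nCvΔT with Cv = (3/2)R = 12.5 J/(mol·K).
ΔU = 0.677×12.5×(159−317) = -1340 J.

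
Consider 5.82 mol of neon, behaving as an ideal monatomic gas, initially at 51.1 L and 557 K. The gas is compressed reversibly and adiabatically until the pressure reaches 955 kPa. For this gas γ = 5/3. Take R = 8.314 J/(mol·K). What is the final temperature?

P₁ = nRT₁/V₁ = 5.82×8.314×557/51.1 = 527 kPa.
Adiabatic: T₂/T₁ = (P₂/P₁)^((γ−1)/γ) ⇒ T₂ = 557×(1.81)^0.400 = 706 K; V₂ = 35.8 L.

706 K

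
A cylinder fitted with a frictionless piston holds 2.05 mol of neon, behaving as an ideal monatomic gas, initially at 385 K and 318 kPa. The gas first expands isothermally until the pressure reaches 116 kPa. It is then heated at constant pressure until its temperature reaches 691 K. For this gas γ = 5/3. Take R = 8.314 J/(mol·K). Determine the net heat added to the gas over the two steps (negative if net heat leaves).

V₁ = nRT₁/P₁ = 2.05×8.314×385/318 = 20.6 L.
Step 1 — Isothermal: T stays 385 K; PV = const ⇒ V₂ = 56.6 L, P₂ = 116 kPa.
ΔU = 0 (ideal gas, T constant).
W = nRT ln(V₂/V₁) = 2.05×8.314×385×ln(2.74) = 6620 J.
Q = ΔU + W = 6620 J.
State after step 1: P = 116 kPa, V = 56.6 L, T = 385 K.
Step 2 — Isobaric: P stays 116 kPa; V/T = const ⇒ T₂ = 691 K, V₂ = 102 L.
W = PΔV = 116×(102−56.6) kPa·L = 5220 J.
ΔU = nCvΔT = 2.05×12.5×(691−385) = 7820 J.
Q = ΔU + W = nCpΔT = 13000 J.
Net over both steps: W = 11800 J, Q = 19700 J, ΔU = 7820 J.

19700 J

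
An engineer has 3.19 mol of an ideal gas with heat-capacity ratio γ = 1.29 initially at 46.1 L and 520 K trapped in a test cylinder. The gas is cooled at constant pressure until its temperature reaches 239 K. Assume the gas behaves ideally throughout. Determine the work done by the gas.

-7450 J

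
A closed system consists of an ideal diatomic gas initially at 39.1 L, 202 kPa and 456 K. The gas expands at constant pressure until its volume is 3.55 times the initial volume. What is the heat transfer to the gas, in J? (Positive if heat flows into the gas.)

n = P₁V₁/(RT₁) = 202×39.1/(8.314×456) = 2.08 mol.
Isobaric: P stays 202 kPa; V/T = const ⇒ T₂ = 1620 K, V₂ = 139 L.
W = PΔV = 202×(139−39.1) kPa·L = 20100 J.
ΔU = nCvΔT = 2.08×20.8×(1620−456) = 50400 J.
Q = ΔU + W = nCpΔT = 70500 J.

70500 J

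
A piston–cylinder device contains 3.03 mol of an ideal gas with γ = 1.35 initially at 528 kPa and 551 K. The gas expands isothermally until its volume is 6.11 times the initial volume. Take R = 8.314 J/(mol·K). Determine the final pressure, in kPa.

V₁ = nRT₁/P₁ = 3.03×8.314×551/528 = 26.3 L.
Isothermal: T stays 551 K; PV = const ⇒ V₂ = 161 L, P₂ = 86.4 kPa.

86.4 kPa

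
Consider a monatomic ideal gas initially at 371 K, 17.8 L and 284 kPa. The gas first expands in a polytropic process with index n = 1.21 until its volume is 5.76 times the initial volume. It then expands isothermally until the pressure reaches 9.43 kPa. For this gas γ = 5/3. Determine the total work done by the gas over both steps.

11900 J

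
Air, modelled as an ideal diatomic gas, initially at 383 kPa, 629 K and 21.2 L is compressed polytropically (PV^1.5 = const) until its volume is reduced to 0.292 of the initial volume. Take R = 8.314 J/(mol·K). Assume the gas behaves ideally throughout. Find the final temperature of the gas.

Polytropic n=1.5: T₂ = T₁(V₁/V₂)^(n−1) = 629×(3.42)^0.50 = 1160 K; P₂ = P₁(V₁/V₂)^n = 2430 kPa.

1160 K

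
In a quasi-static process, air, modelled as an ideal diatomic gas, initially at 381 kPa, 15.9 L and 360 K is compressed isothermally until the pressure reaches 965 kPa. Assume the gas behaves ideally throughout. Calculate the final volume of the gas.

6.28 L

Isothermal: T stays 360 K; PV = const ⇒ V₂ = 6.28 L, P₂ = 965 kPa.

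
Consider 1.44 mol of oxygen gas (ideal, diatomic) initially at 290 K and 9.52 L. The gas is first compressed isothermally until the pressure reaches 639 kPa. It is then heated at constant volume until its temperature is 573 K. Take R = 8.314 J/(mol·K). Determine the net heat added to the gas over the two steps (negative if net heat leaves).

P₁ = nRT₁/V₁ = 1.44×8.314×290/9.52 = 365 kPa.
Step 1 — Isothermal: T stays 290 K; PV = const ⇒ V₂ = 5.43 L, P₂ = 639 kPa.
ΔU = 0 (ideal gas, T constant).
W = nRT ln(V₂/V₁) = 1.44×8.314×290×ln(0.571) = -1950 J.
Q = ΔU + W = -1950 J.
State after step 1: P = 639 kPa, V = 5.43 L, T = 290 K.
Step 2 — Isochoric: V stays 5.43 L; P/T = const ⇒ T₂ = 573 K, P₂ = 1260 kPa.
W = 0 (no volume change).
ΔU = nCvΔT = 1.44×20.8×(573−290) = 8470 J.
Q = ΔU = 8470 J.
Net over both steps: W = -1950 J, Q = 6520 J, ΔU = 8470 J.

6520 J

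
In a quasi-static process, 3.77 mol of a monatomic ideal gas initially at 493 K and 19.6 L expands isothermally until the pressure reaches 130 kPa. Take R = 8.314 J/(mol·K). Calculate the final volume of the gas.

P₁ = nRT₁/V₁ = 3.77×8.314×493/19.6 = 788 kPa.
Isothermal: T stays 493 K; PV = const ⇒ V₂ = 119 L, P₂ = 130 kPa.

119 L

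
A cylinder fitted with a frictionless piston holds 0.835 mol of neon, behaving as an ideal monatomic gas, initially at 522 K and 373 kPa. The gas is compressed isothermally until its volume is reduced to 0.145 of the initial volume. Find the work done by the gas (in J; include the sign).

-7000 J

V₁ = nRT₁/P₁ = 0.835×8.314×522/373 = 9.72 L.
Isothermal: T stays 522 K; PV = const ⇒ V₂ = 1.41 L, P₂ = 2570 kPa.
W = nRT ln(V₂/V₁) = 0.835×8.314×522×ln(0.145) = -7000 J.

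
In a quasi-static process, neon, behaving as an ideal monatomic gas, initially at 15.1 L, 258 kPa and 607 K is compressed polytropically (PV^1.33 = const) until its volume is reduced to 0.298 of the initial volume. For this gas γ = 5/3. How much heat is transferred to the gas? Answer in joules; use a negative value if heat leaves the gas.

-2930 J

n = P₁V₁/(RT₁) = 258×15.1/(8.314×607) = 0.772 mol.
Polytropic n=1.33: T₂ = T₁(V₁/V₂)^(n−1) = 607×(3.36)^0.33 = 905 K; P₂ = P₁(V₁/V₂)^n = 1290 kPa.
W = (P₁V₁−P₂V₂)/(n−1) = (258×15.1−1290×4.50)/0.33 = -5800 J.
ΔU = nCvΔT = 0.772×12.5×(905−607) = 2870 J.
Q = ΔU + W = -2930 J.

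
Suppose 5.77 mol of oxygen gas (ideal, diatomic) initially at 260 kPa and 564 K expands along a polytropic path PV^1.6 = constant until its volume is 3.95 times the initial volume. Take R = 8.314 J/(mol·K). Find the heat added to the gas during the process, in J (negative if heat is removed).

-12700 J

V₁ = nRT₁/P₁ = 5.77×8.314×564/260 = 104 L.
Polytropic n=1.6: T₂ = T₁(V₁/V₂)^(n−1) = 564×(0.253)^0.60 = 247 K; P₂ = P₁(V₁/V₂)^n = 28.9 kPa.
W = (P₁V₁−P₂V₂)/(n−1) = (260×104−28.9×411)/0.60 = 25300 J.
ΔU = nCvΔT = 5.77×20.8×(247−564) = -38000 J.
Q = ΔU + W = -12700 J.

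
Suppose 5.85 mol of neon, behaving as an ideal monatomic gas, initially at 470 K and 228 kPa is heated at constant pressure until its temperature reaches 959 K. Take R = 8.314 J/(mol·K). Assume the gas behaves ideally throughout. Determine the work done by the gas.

V₁ = nRT₁/P₁ = 5.85×8.314×470/228 = 100 L.
Isobaric: P stays 228 kPa; V/T = const ⇒ T₂ = 959 K, V₂ = 205 L.
W = PΔV = 228×(205−100) kPa·L = 23800 J.

23800 J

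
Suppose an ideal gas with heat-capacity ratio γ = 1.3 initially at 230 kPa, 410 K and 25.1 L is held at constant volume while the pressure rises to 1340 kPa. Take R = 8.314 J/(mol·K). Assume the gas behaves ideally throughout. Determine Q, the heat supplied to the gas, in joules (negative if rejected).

92900 J

n = P₁V₁/(RT₁) = 230×25.1/(8.314×410) = 1.69 mol.
Isochoric: V stays 25.1 L; P/T = const ⇒ T₂ = 2390 K, P₂ = 1340 kPa.
W = 0 (no volume change).
ΔU = nCvΔT = 1.69×27.7×(2390−410) = 92900 J.
Q = ΔU = 92900 J.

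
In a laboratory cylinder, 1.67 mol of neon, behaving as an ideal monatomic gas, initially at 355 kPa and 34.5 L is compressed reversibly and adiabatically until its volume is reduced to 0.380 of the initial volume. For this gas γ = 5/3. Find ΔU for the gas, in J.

T₁ = P₁V₁/(nR) = 355×34.5/(1.67×8.314) = 882 K.
Adiabatic: TV^(γ−1) = const ⇒ T₂ = 882×(2.63)^0.667 = 1680 K; PV^γ = const ⇒ P₂ = 1780 kPa.
For an ideal gas ΔU = nCvΔT with Cv = (3/2)R = 12.5 J/(mol·K).
ΔU = 1.67×12.5×(1680−882) = 16600 J.

16600 J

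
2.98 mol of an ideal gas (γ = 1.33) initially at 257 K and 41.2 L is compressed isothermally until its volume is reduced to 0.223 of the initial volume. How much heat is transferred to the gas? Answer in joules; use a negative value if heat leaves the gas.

P₁ = nRT₁/V₁ = 2.98×8.314×257/41.2 = 155 kPa.
Isothermal: T stays 257 K; PV = const ⇒ V₂ = 9.19 L, P₂ = 693 kPa.
ΔU = 0 (ideal gas, T constant).
W = nRT ln(V₂/V₁) = 2.98×8.314×257×ln(0.223) = -9550 J.
Q = ΔU + W = -9550 J.

-9550 J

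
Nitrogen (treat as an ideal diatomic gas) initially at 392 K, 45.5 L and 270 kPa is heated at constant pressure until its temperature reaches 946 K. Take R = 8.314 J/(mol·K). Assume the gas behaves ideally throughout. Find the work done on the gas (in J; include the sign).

n = P₁V₁/(RT₁) = 270×45.5/(8.314×392) = 3.77 mol.
Isobaric: P stays 270 kPa; V/T = const ⇒ T₂ = 946 K, V₂ = 110 L.
W = PΔV = 270×(110−45.5) kPa·L = 17400 J.
Work done on the gas = −W_by = -17400 J.

-17400 J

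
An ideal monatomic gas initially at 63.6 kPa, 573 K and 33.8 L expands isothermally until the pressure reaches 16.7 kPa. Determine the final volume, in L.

129 L

Isothermal: T stays 573 K; PV = const ⇒ V₂ = 129 L, P₂ = 16.7 kPa.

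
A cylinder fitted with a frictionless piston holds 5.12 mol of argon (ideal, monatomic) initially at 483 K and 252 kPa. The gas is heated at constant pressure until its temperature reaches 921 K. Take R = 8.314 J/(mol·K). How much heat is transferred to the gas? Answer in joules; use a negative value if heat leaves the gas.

46600 J

V₁ = nRT₁/P₁ = 5.12×8.314×483/252 = 81.6 L.
Isobaric: P stays 252 kPa; V/T = const ⇒ T₂ = 921 K, V₂ = 156 L.
W = PΔV = 252×(156−81.6) kPa·L = 18600 J.
ΔU = nCvΔT = 5.12×12.5×(921−483) = 28000 J.
Q = ΔU + W = nCpΔT = 46600 J.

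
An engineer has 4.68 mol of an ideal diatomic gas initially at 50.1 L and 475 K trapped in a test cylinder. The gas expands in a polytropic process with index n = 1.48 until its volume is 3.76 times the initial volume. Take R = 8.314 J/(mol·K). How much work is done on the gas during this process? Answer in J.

-18100 J

P₁ = nRT₁/V₁ = 4.68×8.314×475/50.1 = 369 kPa.
Polytropic n=1.48: T₂ = T₁(V₁/V₂)^(n−1) = 475×(0.266)^0.48 = 252 K; P₂ = P₁(V₁/V₂)^n = 52.0 kPa.
W = (P₁V₁−P₂V₂)/(n−1) = (369×50.1−52.0×188)/0.48 = 18100 J.
Work done on the gas = −W_by = -18100 J.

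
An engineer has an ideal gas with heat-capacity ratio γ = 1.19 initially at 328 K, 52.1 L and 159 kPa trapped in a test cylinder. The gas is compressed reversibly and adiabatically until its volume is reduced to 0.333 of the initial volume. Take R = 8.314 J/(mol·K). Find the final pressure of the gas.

Adiabatic: TV^(γ−1) = const ⇒ T₂ = 328×(3.00)^0.190 = 404 K; PV^γ = const ⇒ P₂ = 588 kPa.

588 kPa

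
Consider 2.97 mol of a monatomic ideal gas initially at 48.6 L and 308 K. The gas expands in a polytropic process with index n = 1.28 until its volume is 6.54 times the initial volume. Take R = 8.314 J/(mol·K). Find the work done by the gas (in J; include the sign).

P₁ = nRT₁/V₁ = 2.97×8.314×308/48.6 = 156 kPa.
Polytropic n=1.28: T₂ = T₁(V₁/V₂)^(n−1) = 308×(0.153)^0.28 = 182 K; P₂ = P₁(V₁/V₂)^n = 14.1 kPa.
W = (P₁V₁−P₂V₂)/(n−1) = (156×48.6−14.1×318)/0.28 = 11100 J.

11100 J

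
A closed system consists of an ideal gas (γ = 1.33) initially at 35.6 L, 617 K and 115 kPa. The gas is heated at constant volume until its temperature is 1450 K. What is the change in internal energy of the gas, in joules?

16700 J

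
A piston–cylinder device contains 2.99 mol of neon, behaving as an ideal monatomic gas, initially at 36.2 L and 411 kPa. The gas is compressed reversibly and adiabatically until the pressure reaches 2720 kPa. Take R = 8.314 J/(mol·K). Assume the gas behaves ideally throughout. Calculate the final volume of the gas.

T₁ = P₁V₁/(nR) = 411×36.2/(2.99×8.314) = 599 K.
Adiabatic: T₂/T₁ = (P₂/P₁)^((γ−1)/γ) ⇒ T₂ = 599×(6.62)^0.400 = 1270 K; V₂ = 11.6 L.

11.6 L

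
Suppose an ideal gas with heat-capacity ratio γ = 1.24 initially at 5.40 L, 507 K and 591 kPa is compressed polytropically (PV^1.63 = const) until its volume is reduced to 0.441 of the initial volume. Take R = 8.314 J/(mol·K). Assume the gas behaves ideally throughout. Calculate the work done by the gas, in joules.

n = P₁V₁/(RT₁) = 591×5.40/(8.314×507) = 0.757 mol.
Polytropic n=1.63: T₂ = T₁(V₁/V₂)^(n−1) = 507×(2.27)^0.63 = 849 K; P₂ = P₁(V₁/V₂)^n = 2240 kPa.
W = (P₁V₁−P₂V₂)/(n−1) = (591×5.40−2240×2.38)/0.63 = -3420 J.

-3420 J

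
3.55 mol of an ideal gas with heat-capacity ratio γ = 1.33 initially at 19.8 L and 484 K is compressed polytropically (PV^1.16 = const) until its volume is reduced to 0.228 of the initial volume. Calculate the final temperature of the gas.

P₁ = nRT₁/V₁ = 3.55×8.314×484/19.8 = 721 kPa.
Polytropic n=1.16: T₂ = T₁(V₁/V₂)^(n−1) = 484×(4.39)^0.16 = 613 K; P₂ = P₁(V₁/V₂)^n = 4010 kPa.

613 K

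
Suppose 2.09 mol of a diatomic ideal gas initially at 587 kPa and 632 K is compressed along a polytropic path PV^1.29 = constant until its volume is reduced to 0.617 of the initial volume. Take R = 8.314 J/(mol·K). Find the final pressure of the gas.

1090 kPa

V₁ = nRT₁/P₁ = 2.09×8.314×632/587 = 18.7 L.
Polytropic n=1.29: T₂ = T₁(V₁/V₂)^(n−1) = 632×(1.62)^0.29 = 727 K; P₂ = P₁(V₁/V₂)^n = 1090 kPa.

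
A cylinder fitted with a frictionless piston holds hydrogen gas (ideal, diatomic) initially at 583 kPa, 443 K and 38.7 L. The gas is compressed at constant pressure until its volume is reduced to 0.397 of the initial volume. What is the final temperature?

Isobaric: P stays 583 kPa; V/T = const ⇒ T₂ = 176 K, V₂ = 15.4 L.

176 K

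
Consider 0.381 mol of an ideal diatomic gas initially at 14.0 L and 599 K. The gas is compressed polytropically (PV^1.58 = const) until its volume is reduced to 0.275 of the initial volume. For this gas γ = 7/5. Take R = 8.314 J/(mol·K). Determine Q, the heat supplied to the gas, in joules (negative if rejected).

1640 J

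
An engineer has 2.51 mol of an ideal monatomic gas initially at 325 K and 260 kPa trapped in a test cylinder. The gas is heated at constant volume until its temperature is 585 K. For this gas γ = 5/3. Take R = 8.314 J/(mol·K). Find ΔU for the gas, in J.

8140 J

V₁ = nRT₁/P₁ = 2.51×8.314×325/260 = 26.1 L.
Isochoric: V stays 26.1 L; P/T = const ⇒ T₂ = 585 K, P₂ = 468 kPa.
For an ideal gas ΔU = nCvΔT with Cv = (3/2)R = 12.5 J/(mol·K).
ΔU = 2.51×12.5×(585−325) = 8140 J.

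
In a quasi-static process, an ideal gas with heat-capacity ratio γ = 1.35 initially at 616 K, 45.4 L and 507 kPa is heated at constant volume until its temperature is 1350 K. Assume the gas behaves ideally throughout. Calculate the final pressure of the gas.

1110 kPa

Isochoric: V stays 45.4 L; P/T = const ⇒ T₂ = 1350 K, P₂ = 1110 kPa.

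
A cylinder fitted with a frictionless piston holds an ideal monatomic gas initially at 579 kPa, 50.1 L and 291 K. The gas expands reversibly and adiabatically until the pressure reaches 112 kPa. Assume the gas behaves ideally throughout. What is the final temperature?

Adiabatic: T₂/T₁ = (P₂/P₁)^((γ−1)/γ) ⇒ T₂ = 291×(0.193)^0.400 = 151 K; V₂ = 134 L.

151 K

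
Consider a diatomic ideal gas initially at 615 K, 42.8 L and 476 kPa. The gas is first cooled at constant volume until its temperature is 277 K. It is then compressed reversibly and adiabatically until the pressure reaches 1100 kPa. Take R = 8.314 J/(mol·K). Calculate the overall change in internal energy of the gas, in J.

-14300 J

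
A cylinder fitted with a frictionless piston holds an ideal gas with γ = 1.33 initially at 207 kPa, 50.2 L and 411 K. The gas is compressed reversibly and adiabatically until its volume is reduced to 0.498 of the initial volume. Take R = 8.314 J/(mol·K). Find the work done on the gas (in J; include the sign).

n = P₁V₁/(RT₁) = 207×50.2/(8.314×411) = 3.04 mol.
Adiabatic: TV^(γ−1) = const ⇒ T₂ = 411×(2.01)^0.330 = 517 K; PV^γ = const ⇒ P₂ = 523 kPa.
ΔU = nCvΔT = 3.04×25.2×(517−411) = 8150 J.
Q = 0 for an adiabatic process, so W = −ΔU = -8150 J.
Work done on the gas = −W_by = 8150 J.

8150 J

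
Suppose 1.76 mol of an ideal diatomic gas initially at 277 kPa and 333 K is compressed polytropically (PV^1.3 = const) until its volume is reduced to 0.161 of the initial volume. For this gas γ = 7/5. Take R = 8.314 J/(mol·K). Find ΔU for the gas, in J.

8890 J

V₁ = nRT₁/P₁ = 1.76×8.314×333/277 = 17.6 L.
Polytropic n=1.3: T₂ = T₁(V₁/V₂)^(n−1) = 333×(6.21)^0.30 = 576 K; P₂ = P₁(V₁/V₂)^n = 2980 kPa.
For an ideal gas ΔU = nCvΔT with Cv = (5/2)R = 20.8 J/(mol·K).
ΔU = 1.76×20.8×(576−333) = 8890 J.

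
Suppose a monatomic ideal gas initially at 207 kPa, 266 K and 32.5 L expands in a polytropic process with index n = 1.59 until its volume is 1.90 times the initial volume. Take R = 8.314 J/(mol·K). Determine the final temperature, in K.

182 K

Polytropic n=1.59: T₂ = T₁(V₁/V₂)^(n−1) = 266×(0.526)^0.59 = 182 K; P₂ = P₁(V₁/V₂)^n = 74.6 kPa.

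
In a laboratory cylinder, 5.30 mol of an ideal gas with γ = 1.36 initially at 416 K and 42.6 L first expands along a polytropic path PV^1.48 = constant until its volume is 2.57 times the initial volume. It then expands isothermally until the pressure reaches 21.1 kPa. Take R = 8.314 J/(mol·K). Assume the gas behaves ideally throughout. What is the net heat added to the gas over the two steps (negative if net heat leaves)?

P₁ = nRT₁/V₁ = 5.30×8.314×416/42.6 = 430 kPa.
Step 1 — Polytropic n=1.48: T₂ = T₁(V₁/V₂)^(n−1) = 416×(0.389)^0.48 = 264 K; P₂ = P₁(V₁/V₂)^n = 106 kPa.
W = (P₁V₁−P₂V₂)/(n−1) = (430×42.6−106×109)/0.48 = 13900 J.
ΔU = nCvΔT = 5.30×23.1×(264−416) = -18600 J.
Q = ΔU + W = -4640 J.
State after step 1: P = 106 kPa, V = 109 L, T = 264 K.
Step 2 — Isothermal: T stays 264 K; PV = const ⇒ V₂ = 552 L, P₂ = 21.1 kPa.
ΔU = 0 (ideal gas, T constant).
W = nRT ln(V₂/V₁) = 5.30×8.314×264×ln(5.04) = 18900 J.
Q = ΔU + W = 18900 J.
Net over both steps: W = 32800 J, Q = 14200 J, ΔU = -18600 J.

14200 J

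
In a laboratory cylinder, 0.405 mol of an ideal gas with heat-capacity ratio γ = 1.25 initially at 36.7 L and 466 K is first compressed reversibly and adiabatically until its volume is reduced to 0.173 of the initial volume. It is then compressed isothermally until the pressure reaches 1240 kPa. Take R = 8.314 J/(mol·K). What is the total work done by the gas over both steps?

-6310 J

P₁ = nRT₁/V₁ = 0.405×8.314×466/36.7 = 42.8 kPa.
Step 1 — Adiabatic: TV^(γ−1) = const ⇒ T₂ = 466×(5.78)^0.250 = 723 K; PV^γ = const ⇒ P₂ = 383 kPa.
ΔU = nCvΔT = 0.405×33.3×(723−466) = 3460 J.
Q = 0 for an adiabatic process, so W = −ΔU = -3460 J.
State after step 1: P = 383 kPa, V = 6.35 L, T = 723 K.
Step 2 — Isothermal: T stays 723 K; PV = const ⇒ V₂ = 1.96 L, P₂ = 1240 kPa.
ΔU = 0 (ideal gas, T constant).
W = nRT ln(V₂/V₁) = 0.405×8.314×723×ln(0.309) = -2860 J.
Q = ΔU + W = -2860 J.
Net over both steps: W = -6310 J, Q = -2860 J, ΔU = 3460 J.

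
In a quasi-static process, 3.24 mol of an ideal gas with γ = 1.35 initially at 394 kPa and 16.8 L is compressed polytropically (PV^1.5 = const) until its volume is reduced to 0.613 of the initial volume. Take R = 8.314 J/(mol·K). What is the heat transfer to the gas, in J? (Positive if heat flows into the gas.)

T₁ = P₁V₁/(nR) = 394×16.8/(3.24×8.314) = 246 K.
Polytropic n=1.5: T₂ = T₁(V₁/V₂)^(n−1) = 246×(1.63)^0.50 = 314 K; P₂ = P₁(V₁/V₂)^n = 821 kPa.
W = (P₁V₁−P₂V₂)/(n−1) = (394×16.8−821×10.3)/0.50 = -3670 J.
ΔU = nCvΔT = 3.24×23.8×(314−246) = 5240 J.
Q = ΔU + W = 1570 J.

1570 J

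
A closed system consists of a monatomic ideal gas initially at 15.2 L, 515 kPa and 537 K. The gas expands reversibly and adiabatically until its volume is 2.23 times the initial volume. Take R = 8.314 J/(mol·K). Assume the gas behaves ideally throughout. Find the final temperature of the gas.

Adiabatic: TV^(γ−1) = const ⇒ T₂ = 537×(0.448)^0.667 = 315 K; PV^γ = const ⇒ P₂ = 135 kPa.

315 K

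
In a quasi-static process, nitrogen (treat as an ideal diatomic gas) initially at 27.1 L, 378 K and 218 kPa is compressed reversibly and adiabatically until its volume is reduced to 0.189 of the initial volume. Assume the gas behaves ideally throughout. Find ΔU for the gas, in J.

14000 J

n = P₁V₁/(RT₁) = 218×27.1/(8.314×378) = 1.88 mol.
Adiabatic: TV^(γ−1) = const ⇒ T₂ = 378×(5.29)^0.400 = 736 K; PV^γ = const ⇒ P₂ = 2250 kPa.
For an ideal gas ΔU = nCvΔT with Cv = (5/2)R = 20.8 J/(mol·K).
ΔU = 1.88×20.8×(736−378) = 14000 J.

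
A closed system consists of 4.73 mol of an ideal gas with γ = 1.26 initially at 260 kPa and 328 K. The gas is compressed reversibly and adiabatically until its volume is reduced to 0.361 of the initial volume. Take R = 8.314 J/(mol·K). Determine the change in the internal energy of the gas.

V₁ = nRT₁/P₁ = 4.73×8.314×328/260 = 49.6 L.
Adiabatic: TV^(γ−1) = const ⇒ T₂ = 328×(2.77)^0.260 = 427 K; PV^γ = const ⇒ P₂ = 939 kPa.
For an ideal gas ΔU = nCvΔT with Cv = R/(γ−1) = 32.0 J/(mol·K).
ΔU = 4.73×32.0×(427−328) = 15000 J.

15000 J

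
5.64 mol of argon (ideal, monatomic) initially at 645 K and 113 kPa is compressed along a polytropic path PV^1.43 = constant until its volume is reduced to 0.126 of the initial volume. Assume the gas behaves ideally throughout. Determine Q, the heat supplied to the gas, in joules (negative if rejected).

-35900 J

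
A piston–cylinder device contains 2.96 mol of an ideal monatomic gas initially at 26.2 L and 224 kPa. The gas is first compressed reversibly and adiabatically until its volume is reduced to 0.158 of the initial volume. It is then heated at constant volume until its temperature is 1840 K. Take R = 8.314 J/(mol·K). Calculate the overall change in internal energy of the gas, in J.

59100 J

T₁ = P₁V₁/(nR) = 224×26.2/(2.96×8.314) = 238 K.
Step 1 — Adiabatic: TV^(γ−1) = const ⇒ T₂ = 238×(6.33)^0.667 = 816 K; PV^γ = const ⇒ P₂ = 4850 kPa.
ΔU = nCvΔT = 2.96×12.5×(816−238) = 21300 J.
Q = 0 for an adiabatic process, so W = −ΔU = -21300 J.
State after step 1: P = 4850 kPa, V = 4.14 L, T = 816 K.
Step 2 — Isochoric: V stays 4.14 L; P/T = const ⇒ T₂ = 1840 K, P₂ = 10900 kPa.
W = 0 (no volume change).
ΔU = nCvΔT = 2.96×12.5×(1840−816) = 37800 J.
Q = ΔU = 37800 J.
Net over both steps: W = -21300 J, Q = 37800 J, ΔU = 59100 J.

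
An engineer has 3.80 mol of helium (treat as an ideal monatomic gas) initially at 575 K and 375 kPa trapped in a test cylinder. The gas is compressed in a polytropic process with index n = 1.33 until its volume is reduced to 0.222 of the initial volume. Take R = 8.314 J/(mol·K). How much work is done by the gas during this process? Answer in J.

V₁ = nRT₁/P₁ = 3.80×8.314×575/375 = 48.4 L.
Polytropic n=1.33: T₂ = T₁(V₁/V₂)^(n−1) = 575×(4.50)^0.33 = 945 K; P₂ = P₁(V₁/V₂)^n = 2780 kPa.
W = (P₁V₁−P₂V₂)/(n−1) = (375×48.4−2780×10.8)/0.33 = -35400 J.

-35400 J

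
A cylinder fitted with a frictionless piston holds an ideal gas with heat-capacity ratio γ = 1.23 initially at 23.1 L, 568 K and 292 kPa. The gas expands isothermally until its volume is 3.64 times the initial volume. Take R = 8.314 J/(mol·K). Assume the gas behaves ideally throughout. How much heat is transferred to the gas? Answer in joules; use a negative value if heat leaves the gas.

n = P₁V₁/(RT₁) = 292×23.1/(8.314×568) = 1.43 mol.
Isothermal: T stays 568 K; PV = const ⇒ V₂ = 84.1 L, P₂ = 80.2 kPa.
ΔU = 0 (ideal gas, T constant).
W = nRT ln(V₂/V₁) = 1.43×8.314×568×ln(3.64) = 8710 J.
Q = ΔU + W = 8710 J.

8710 J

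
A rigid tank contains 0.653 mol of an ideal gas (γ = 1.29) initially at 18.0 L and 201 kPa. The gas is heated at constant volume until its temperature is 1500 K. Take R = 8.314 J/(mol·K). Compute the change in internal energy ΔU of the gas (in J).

T₁ = P₁V₁/(nR) = 201×18.0/(0.653×8.314) = 666 K.
Isochoric: V stays 18.0 L; P/T = const ⇒ T₂ = 1500 K, P₂ = 452 kPa.
For an ideal gas ΔU = nCvΔT with Cv = R/(γ−1) = 28.7 J/(mol·K).
ΔU = 0.653×28.7×(1500−666) = 15600 J.

15600 J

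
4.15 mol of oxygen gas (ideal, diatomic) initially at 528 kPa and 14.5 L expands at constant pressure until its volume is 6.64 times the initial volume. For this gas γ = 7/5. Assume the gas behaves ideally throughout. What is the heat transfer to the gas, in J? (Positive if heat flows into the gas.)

T₁ = P₁V₁/(nR) = 528×14.5/(4.15×8.314) = 222 K.
Isobaric: P stays 528 kPa; V/T = const ⇒ T₂ = 1470 K, V₂ = 96.3 L.
W = PΔV = 528×(96.3−14.5) kPa·L = 43200 J.
ΔU = nCvΔT = 4.15×20.8×(1470−222) = 108000 J.
Q = ΔU + W = nCpΔT = 151000 J.

151000 J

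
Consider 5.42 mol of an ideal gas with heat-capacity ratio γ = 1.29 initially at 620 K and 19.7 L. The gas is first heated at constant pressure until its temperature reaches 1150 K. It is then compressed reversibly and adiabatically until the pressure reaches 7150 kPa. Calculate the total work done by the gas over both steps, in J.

P₁ = nRT₁/V₁ = 5.42×8.314×620/19.7 = 1420 kPa.
Step 1 — Isobaric: P stays 1420 kPa; V/T = const ⇒ T₂ = 1150 K, V₂ = 36.5 L.
W = PΔV = 1420×(36.5−19.7) kPa·L = 23900 J.
ΔU = nCvΔT = 5.42×28.7×(1150−620) = 82400 J.
Q = ΔU + W = nCpΔT = 106000 J.
State after step 1: P = 1420 kPa, V = 36.5 L, T = 1150 K.
Step 2 — Adiabatic: T₂/T₁ = (P₂/P₁)^((γ−1)/γ) ⇒ T₂ = 1150×(5.04)^0.225 = 1650 K; V₂ = 10.4 L.
ΔU = nCvΔT = 5.42×28.7×(1650−1150) = 78400 J.
Q = 0 for an adiabatic process, so W = −ΔU = -78400 J.
Net over both steps: W = -54500 J, Q = 106000 J, ΔU = 161000 J.

-54500 J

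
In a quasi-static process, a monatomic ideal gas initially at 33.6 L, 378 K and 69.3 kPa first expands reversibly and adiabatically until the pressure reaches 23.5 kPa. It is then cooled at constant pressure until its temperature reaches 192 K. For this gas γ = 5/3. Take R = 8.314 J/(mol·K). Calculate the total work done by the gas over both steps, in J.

898 J

n = P₁V₁/(RT₁) = 69.3×33.6/(8.314×378) = 0.741 mol.
Step 1 — Adiabatic: T₂/T₁ = (P₂/P₁)^((γ−1)/γ) ⇒ T₂ = 378×(0.339)^0.400 = 245 K; V₂ = 64.3 L.
ΔU = nCvΔT = 0.741×12.5×(245−378) = -1230 J.
Q = 0 for an adiabatic process, so W = −ΔU = 1230 J.
State after step 1: P = 23.5 kPa, V = 64.3 L, T = 245 K.
Step 2 — Isobaric: P stays 23.5 kPa; V/T = const ⇒ T₂ = 192 K, V₂ = 50.3 L.
W = PΔV = 23.5×(50.3−64.3) kPa·L = -328 J.
ΔU = nCvΔT = 0.741×12.5×(192−245) = -492 J.
Q = ΔU + W = nCpΔT = -820 J.
Net over both steps: W = 898 J, Q = -820 J, ΔU = -1720 J.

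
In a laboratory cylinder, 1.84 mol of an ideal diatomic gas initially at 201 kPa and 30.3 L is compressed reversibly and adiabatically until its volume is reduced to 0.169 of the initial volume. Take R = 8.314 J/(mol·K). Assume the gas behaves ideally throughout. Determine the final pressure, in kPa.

T₁ = P₁V₁/(nR) = 201×30.3/(1.84×8.314) = 398 K.
Adiabatic: TV^(γ−1) = const ⇒ T₂ = 398×(5.92)^0.400 = 811 K; PV^γ = const ⇒ P₂ = 2420 kPa.

2420 kPa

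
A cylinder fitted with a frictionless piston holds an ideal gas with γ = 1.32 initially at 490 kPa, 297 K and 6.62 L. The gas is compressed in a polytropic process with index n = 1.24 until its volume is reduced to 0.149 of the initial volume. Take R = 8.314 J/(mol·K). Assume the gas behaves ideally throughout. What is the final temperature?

Polytropic n=1.24: T₂ = T₁(V₁/V₂)^(n−1) = 297×(6.71)^0.24 = 469 K; P₂ = P₁(V₁/V₂)^n = 5190 kPa.

469 K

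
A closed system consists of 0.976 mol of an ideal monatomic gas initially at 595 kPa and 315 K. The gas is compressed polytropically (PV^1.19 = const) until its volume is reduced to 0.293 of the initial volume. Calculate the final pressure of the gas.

2560 kPa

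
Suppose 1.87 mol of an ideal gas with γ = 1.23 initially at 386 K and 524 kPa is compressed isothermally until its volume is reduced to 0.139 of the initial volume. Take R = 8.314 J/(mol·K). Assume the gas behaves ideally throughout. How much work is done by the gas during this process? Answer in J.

V₁ = nRT₁/P₁ = 1.87×8.314×386/524 = 11.5 L.
Isothermal: T stays 386 K; PV = const ⇒ V₂ = 1.59 L, P₂ = 3770 kPa.
W = nRT ln(V₂/V₁) = 1.87×8.314×386×ln(0.139) = -11800 J.

-11800 J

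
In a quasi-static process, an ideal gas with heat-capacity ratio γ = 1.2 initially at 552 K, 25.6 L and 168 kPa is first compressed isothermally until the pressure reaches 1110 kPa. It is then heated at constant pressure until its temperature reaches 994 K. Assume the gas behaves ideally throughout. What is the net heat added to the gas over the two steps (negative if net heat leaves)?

n = P₁V₁/(RT₁) = 168×25.6/(8.314×552) = 0.937 mol.
Step 1 — Isothermal: T stays 552 K; PV = const ⇒ V₂ = 3.87 L, P₂ = 1110 kPa.
ΔU = 0 (ideal gas, T constant).
W = nRT ln(V₂/V₁) = 0.937×8.314×552×ln(0.151) = -8120 J.
Q = ΔU + W = -8120 J.
State after step 1: P = 1110 kPa, V = 3.87 L, T = 552 K.
Step 2 — Isobaric: P stays 1110 kPa; V/T = const ⇒ T₂ = 994 K, V₂ = 6.98 L.
W = PΔV = 1110×(6.98−3.87) kPa·L = 3440 J.
ΔU = nCvΔT = 0.937×41.6×(994−552) = 17200 J.
Q = ΔU + W = nCpΔT = 20700 J.
Net over both steps: W = -4680 J, Q = 12500 J, ΔU = 17200 J.

12500 J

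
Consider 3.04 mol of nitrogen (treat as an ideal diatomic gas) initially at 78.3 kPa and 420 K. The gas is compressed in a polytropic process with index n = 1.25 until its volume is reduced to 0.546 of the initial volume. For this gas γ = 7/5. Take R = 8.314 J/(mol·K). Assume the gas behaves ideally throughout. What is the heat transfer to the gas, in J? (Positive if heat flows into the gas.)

-2600 J

V₁ = nRT₁/P₁ = 3.04×8.314×420/78.3 = 136 L.
Polytropic n=1.25: T₂ = T₁(V₁/V₂)^(n−1) = 420×(1.83)^0.25 = 489 K; P₂ = P₁(V₁/V₂)^n = 167 kPa.
W = (P₁V₁−P₂V₂)/(n−1) = (78.3×136−167×74.0)/0.25 = -6940 J.
ΔU = nCvΔT = 3.04×20.8×(489−420) = 4330 J.
Q = ΔU + W = -2600 J.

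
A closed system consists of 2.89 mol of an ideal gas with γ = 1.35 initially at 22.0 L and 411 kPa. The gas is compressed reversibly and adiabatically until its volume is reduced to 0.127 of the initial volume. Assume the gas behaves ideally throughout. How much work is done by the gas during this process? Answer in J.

T₁ = P₁V₁/(nR) = 411×22.0/(2.89×8.314) = 376 K.
Adiabatic: TV^(γ−1) = const ⇒ T₂ = 376×(7.87)^0.350 = 775 K; PV^γ = const ⇒ P₂ = 6660 kPa.
ΔU = nCvΔT = 2.89×23.8×(775−376) = 27400 J.
Q = 0 for an adiabatic process, so W = −ΔU = -27400 J.

-27400 J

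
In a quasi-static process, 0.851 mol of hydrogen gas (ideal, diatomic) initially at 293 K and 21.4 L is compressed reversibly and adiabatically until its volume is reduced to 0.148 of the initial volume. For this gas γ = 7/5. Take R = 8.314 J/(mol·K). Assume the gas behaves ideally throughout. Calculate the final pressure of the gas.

P₁ = nRT₁/V₁ = 0.851×8.314×293/21.4 = 96.9 kPa.
Adiabatic: TV^(γ−1) = const ⇒ T₂ = 293×(6.76)^0.400 = 629 K; PV^γ = const ⇒ P₂ = 1410 kPa.

1410 kPa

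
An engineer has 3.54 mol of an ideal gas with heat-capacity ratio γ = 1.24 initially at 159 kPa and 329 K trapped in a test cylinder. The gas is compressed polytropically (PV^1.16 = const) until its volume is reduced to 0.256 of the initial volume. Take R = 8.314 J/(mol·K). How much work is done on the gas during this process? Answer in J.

V₁ = nRT₁/P₁ = 3.54×8.314×329/159 = 60.9 L.
Polytropic n=1.16: T₂ = T₁(V₁/V₂)^(n−1) = 329×(3.91)^0.16 = 409 K; P₂ = P₁(V₁/V₂)^n = 772 kPa.
W = (P₁V₁−P₂V₂)/(n−1) = (159×60.9−772×15.6)/0.16 = -14700 J.
Work done on the gas = −W_by = 14700 J.

14700 J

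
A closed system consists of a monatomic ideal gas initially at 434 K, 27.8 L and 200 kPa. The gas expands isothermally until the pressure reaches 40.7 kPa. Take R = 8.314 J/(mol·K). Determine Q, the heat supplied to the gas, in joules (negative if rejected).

n = P₁V₁/(RT₁) = 200×27.8/(8.314×434) = 1.54 mol.
Isothermal: T stays 434 K; PV = const ⇒ V₂ = 137 L, P₂ = 40.7 kPa.
ΔU = 0 (ideal gas, T constant).
W = nRT ln(V₂/V₁) = 1.54×8.314×434×ln(4.91) = 8850 J.
Q = ΔU + W = 8850 J.

8850 J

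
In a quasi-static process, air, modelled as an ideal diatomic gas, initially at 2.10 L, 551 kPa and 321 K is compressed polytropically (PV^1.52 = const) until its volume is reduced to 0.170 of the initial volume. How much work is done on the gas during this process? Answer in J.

n = P₁V₁/(RT₁) = 551×2.10/(8.314×321) = 0.434 mol.
Polytropic n=1.52: T₂ = T₁(V₁/V₂)^(n−1) = 321×(5.88)^0.52 = 807 K; P₂ = P₁(V₁/V₂)^n = 8140 kPa.
W = (P₁V₁−P₂V₂)/(n−1) = (551×2.10−8140×0.357)/0.52 = -3370 J.
Work done on the gas = −W_by = 3370 J.

3370 J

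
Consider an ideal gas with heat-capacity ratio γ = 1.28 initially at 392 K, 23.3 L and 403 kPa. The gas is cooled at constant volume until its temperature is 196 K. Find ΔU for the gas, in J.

n = P₁V₁/(RT₁) = 403×23.3/(8.314×392) = 2.88 mol.
Isochoric: V stays 23.3 L; P/T = const ⇒ T₂ = 196 K, P₂ = 202 kPa.
For an ideal gas ΔU = nCvΔT with Cv = R/(γ−1) = 29.7 J/(mol·K).
ΔU = 2.88×29.7×(196−392) = -16800 J.

-16800 J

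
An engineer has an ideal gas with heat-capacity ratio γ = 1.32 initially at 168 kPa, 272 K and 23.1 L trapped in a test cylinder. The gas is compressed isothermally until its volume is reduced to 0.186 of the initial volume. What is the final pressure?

903 kPa

Isothermal: T stays 272 K; PV = const ⇒ V₂ = 4.30 L, P₂ = 903 kPa.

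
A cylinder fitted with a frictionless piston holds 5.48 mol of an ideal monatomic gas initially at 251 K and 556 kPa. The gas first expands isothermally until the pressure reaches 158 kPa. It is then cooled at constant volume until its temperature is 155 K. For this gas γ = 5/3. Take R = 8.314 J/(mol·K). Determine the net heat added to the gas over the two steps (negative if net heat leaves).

V₁ = nRT₁/P₁ = 5.48×8.314×251/556 = 20.6 L.
Step 1 — Isothermal: T stays 251 K; PV = const ⇒ V₂ = 72.4 L, P₂ = 158 kPa.
ΔU = 0 (ideal gas, T constant).
W = nRT ln(V₂/V₁) = 5.48×8.314×251×ln(3.52) = 14400 J.
Q = ΔU + W = 14400 J.
State after step 1: P = 158 kPa, V = 72.4 L, T = 251 K.
Step 2 — Isochoric: V stays 72.4 L; P/T = const ⇒ T₂ = 155 K, P₂ = 97.6 kPa.
W = 0 (no volume change).
ΔU = nCvΔT = 5.48×12.5×(155−251) = -6560 J.
Q = ΔU = -6560 J.
Net over both steps: W = 14400 J, Q = 7830 J, ΔU = -6560 J.

7830 J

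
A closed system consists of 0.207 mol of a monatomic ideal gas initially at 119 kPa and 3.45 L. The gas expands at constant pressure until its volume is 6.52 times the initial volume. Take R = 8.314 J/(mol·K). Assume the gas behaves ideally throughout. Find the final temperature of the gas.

1560 K

T₁ = P₁V₁/(nR) = 119×3.45/(0.207×8.314) = 239 K.
Isobaric: P stays 119 kPa; V/T = const ⇒ T₂ = 1560 K, V₂ = 22.5 L.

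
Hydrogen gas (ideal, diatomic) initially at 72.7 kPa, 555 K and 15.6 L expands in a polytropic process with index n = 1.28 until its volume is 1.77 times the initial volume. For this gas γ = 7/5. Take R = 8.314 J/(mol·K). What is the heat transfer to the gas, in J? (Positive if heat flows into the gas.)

180 J

n = P₁V₁/(RT₁) = 72.7×15.6/(8.314×555) = 0.246 mol.
Polytropic n=1.28: T₂ = T₁(V₁/V₂)^(n−1) = 555×(0.565)^0.28 = 473 K; P₂ = P₁(V₁/V₂)^n = 35.0 kPa.
W = (P₁V₁−P₂V₂)/(n−1) = (72.7×15.6−35.0×27.6)/0.28 = 598 J.
ΔU = nCvΔT = 0.246×20.8×(473−555) = -419 J.
Q = ΔU + W = 180 J.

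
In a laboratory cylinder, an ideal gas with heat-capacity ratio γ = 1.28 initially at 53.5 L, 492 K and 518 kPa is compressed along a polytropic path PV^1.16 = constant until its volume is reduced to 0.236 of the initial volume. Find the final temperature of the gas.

Polytropic n=1.16: T₂ = T₁(V₁/V₂)^(n−1) = 492×(4.24)^0.16 = 620 K; P₂ = P₁(V₁/V₂)^n = 2770 kPa.

620 K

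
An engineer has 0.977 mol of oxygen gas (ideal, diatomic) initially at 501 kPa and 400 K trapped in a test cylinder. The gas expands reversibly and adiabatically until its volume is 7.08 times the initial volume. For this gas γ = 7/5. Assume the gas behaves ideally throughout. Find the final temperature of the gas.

183 K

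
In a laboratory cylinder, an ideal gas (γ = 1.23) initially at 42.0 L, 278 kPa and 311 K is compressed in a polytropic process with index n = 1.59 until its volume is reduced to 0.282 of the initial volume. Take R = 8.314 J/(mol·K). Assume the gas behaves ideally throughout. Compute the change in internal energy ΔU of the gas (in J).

56400 J

n = P₁V₁/(RT₁) = 278×42.0/(8.314×311) = 4.52 mol.
Polytropic n=1.59: T₂ = T₁(V₁/V₂)^(n−1) = 311×(3.55)^0.59 = 656 K; P₂ = P₁(V₁/V₂)^n = 2080 kPa.
For an ideal gas ΔU = nCvΔT with Cv = R/(γ−1) = 36.1 J/(mol·K).
ΔU = 4.52×36.1×(656−311) = 56400 J.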